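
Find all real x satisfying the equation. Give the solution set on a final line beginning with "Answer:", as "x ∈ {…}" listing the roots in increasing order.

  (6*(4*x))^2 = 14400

Step 1. [(6*(4*x))^2 = 14400] LHS squared, RHS 14400 ≥ 0: apply √ (±), so sqrt: 6*(4*x) = 120 or -120.
Step 2. [6*(4*x) = 120 or -120] leading coefficient 6: divide by 6 ⇒ div: 4*x = 20 or -20.
Step 3. [4*x = 20 or -20] 4·(inner) — divide through by 4. So div: x = 5 or -5.

Answer: x ∈ {-5, 5}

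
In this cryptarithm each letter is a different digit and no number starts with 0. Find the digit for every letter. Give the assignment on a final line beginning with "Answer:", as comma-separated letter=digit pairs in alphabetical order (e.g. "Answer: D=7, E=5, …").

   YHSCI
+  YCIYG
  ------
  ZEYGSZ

Step 1. [col 1: I + G ≡ Z (mod 10)] several values work for I in column 1 (I + G ≡ Z (mod 10), carry-in 0); try I=4, so I=4.
Step 2. [col 1: I + G ≡ Z (mod 10)] G=7 is one option consistent with column 1 (I + G ≡ Z (mod 10), carry-in 0) — take it ⇒ G=7.
Step 3. [col 1: I + G ≡ Z (mod 10)] column 1: given I=4, G=7, carry-in 0, and digits 4,7 already taken and all letters distinct, I+G≡Z (mod 10) forces Z=1, so Z=1.
Step 4. [col 2: C + Y ≡ S (mod 10)] column 2 (C + Y ≡ S (mod 10), carry-in 1) doesn't pin S yet; pick S=2 and continue, so S=2.
Step 5. [col 2: C + Y ≡ S (mod 10)] several values work for C in column 2 (C + Y ≡ S (mod 10), carry-in 1); try C=3 ⇒ C=3.
Step 6. [col 2: C + Y ≡ S (mod 10)] column 2: given C=3, S=2, carry-in 1, and digits 1,2,3,4,7 already taken and all letters distinct, C+Y≡S (mod 10) forces Y=8 ⇒ Y=8.
Step 7. [col 4: H + C ≡ Y (mod 10)] from column 4 (C=3, Y=8, carry-in 0, digits 1,2,3,4,7,8 already taken and all letters distinct): H must equal 5, so H=5.
Step 8. [col 5: Y + Y ≡ E (mod 10)] column 5: given Y=8, carry-in 0, and digits 1,2,3,4,5,7,8 already taken and all letters distinct, Y+Y≡E (mod 10) forces E=6. So E=6.

Answer: C=3, E=6, G=7, H=5, I=4, S=2, Y=8, Z=1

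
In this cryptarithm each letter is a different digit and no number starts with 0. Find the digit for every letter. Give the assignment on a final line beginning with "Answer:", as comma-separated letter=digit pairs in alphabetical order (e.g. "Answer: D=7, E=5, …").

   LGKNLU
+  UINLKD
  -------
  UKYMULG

Step 1. [col 1: U + D ≡ G (mod 10)] U=1 is one option consistent with column 1 (U + D ≡ G (mod 10), carry-in 0) — take it, so U=1.
Step 2. [col 1: U + D ≡ G (mod 10)] D=6 is one option consistent with column 1 (U + D ≡ G (mod 10), carry-in 0) — take it ⇒ D=6.
Step 3. [col 1: U + D ≡ G (mod 10)] in column 1 we have U+D≡G with carry-in 0; given U=1, D=6 and digits 1,6 already taken and all letters distinct, that pins G to 7, so G=7.
Step 4. [col 2: L + K ≡ L (mod 10)] column 2: given nothing yet, carry-in 0, and digits 1,6,7 already taken and all letters distinct, L+K≡L (mod 10) forces K=0 ⇒ K=0.
Step 5. [col 2: L + K ≡ L (mod 10)] no forcing yet in column 2 (carry-in 0); L=8 is free and consistent — try it. So L=8.
Step 6. [col 3: N + L ≡ U (mod 10)] column 3: given L=8, U=1, carry-in 0, and digits 0,1,6,7,8 already taken and all letters distinct, N+L≡U (mod 10) forces N=3. So N=3.
Step 7. [col 4: K + N ≡ M (mod 10)] in column 4 we have K+N≡M with carry-in 1; given K=0, N=3 and digits 0,1,3,6,7,8 already taken and all letters distinct, that pins M to 4, so M=4.
Step 8. [col 5: G + I ≡ Y (mod 10)] several values work for I in column 5 (G + I ≡ Y (mod 10), carry-in 0); try I=5 ⇒ I=5.
Step 9. [col 5: G + I ≡ Y (mod 10)] in column 5 we have G+I≡Y with carry-in 0; given G=7, I=5 and digits 0,1,3,4,5,6,7,8 already taken and all letters distinct, that pins Y to 2 ⇒ Y=2.

Answer: D=6, G=7, I=5, K=0, L=8, M=4, N=3, U=1, Y=2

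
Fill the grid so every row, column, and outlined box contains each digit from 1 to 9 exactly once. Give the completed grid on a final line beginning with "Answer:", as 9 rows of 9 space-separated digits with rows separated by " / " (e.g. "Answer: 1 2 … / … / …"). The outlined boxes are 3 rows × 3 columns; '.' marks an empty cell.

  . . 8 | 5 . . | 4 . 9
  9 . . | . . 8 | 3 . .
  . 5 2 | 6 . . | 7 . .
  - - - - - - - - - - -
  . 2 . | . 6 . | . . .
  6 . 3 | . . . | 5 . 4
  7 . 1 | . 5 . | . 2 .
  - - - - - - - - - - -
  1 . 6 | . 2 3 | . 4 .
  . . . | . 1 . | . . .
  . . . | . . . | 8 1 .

Step 1. [r5c5∈{7,8,9}] 8 has one home in col 5: r5c5, so r5c5=8.
Step 2. [r5c2∈{9}] r5c2's peers cover all but 9. So r5c2=9.
Step 3. [r2c9∈{1,2,5,6}] box 3 places 2 nowhere but r2c9. So r2c9=2.
Step 4. [r5c8∈{7}] only 7 remains possible at r5c8. So r5c8=7.
Step 5. [r7c7∈{9}] nothing but 9 survives at r7c7. So r7c7=9.
Step 6. [r1c1∈{3}] r1c1's peers cover all but 3, so r1c1=3.
Step 7. [r3c1∈{4}] r3c1 is down to just 4, so r3c1=4.
Step 8. [r2c3∈{7}] r2c3 has the single candidate 7, so r2c3=7.
Step 9. [r7c9∈{5,7}] row 7 places 5 nowhere but r7c9 ⇒ r7c9=5.
Step 10. [r4c8∈{3,8,9}] across col 8, 9 lands solely at r4c8. So r4c8=9.
Step 11. [r8c8∈{3,6}] across col 8, 3 lands solely at r8c8, so r8c8=3.
Step 12. [r3c9∈{1,8}] r3c9 is the only open cell in box 3 admitting 1 ⇒ r3c9=1.
Step 13. [r3c6∈{9}] r3c6 has the single candidate 9, so r3c6=9.
Step 14. [r6c6∈{4}] r6c6's peers cover all but 4. So r6c6=4.
Step 15. [r9c5∈{4,7,9}] r9c5 is the only open cell in col 5 admitting 9, so r9c5=9.
Step 16. [r6c2∈{8}] r6c2 is down to just 8, so r6c2=8.
Step 17. [r8c1∈{2,5,8}] 8 has one home in col 1: r8c1, so r8c1=8.
Step 18. [r1c6∈{1,2,7}] row 1 places 2 nowhere but r1c6. So r1c6=2.
Step 19. [r2c4∈{1,4}] across box 2, 1 lands solely at r2c4, so r2c4=1.
Step 20. [r7c2∈{7}] r7c2's peers cover all but 7, so r7c2=7.
Step 21. [r8c2∈{4}] only 4 remains possible at r8c2 ⇒ r8c2=4.
Step 22. [r8c4∈{7}] nothing but 7 survives at r8c4, so r8c4=7.
Step 23. [r9c3∈{5}] nothing but 5 survives at r9c3 ⇒ r9c3=5.
Step 24. [r8c9∈{6}] r8c9 has the single candidate 6. So r8c9=6.
Step 25. [r2c2∈{6}] r2c2 has the single candidate 6 ⇒ r2c2=6.
Step 26. [r6c9∈{3}] only 3 remains possible at r6c9, so r6c9=3.
Step 27. [r4c7∈{1}] r4c7 is down to just 1. So r4c7=1.
Step 28. [r7c4∈{8}] nothing but 8 survives at r7c4 ⇒ r7c4=8.
Step 29. [r8c7∈{2}] r8c7's peers cover all but 2, so r8c7=2.
Step 30. [r6c4∈{9}] only 9 remains possible at r6c4, so r6c4=9.
Step 31. [r8c3∈{9}] r8c3 has the single candidate 9 ⇒ r8c3=9.
Step 32. [r1c8∈{6}] r1c8 is down to just 6 ⇒ r1c8=6.
Step 33. [r9c1∈{2}] r9c1's peers cover all but 2 ⇒ r9c1=2.
Step 34. [r9c9∈{7}] r9c9 has the single candidate 7, so r9c9=7.
Step 35. [r9c2∈{3}] r9c2's peers cover all but 3. So r9c2=3.
Step 36. [r4c9∈{8}] nothing but 8 survives at r4c9. So r4c9=8.
Step 37. [r9c4∈{4}] r9c4 has the single candidate 4 ⇒ r9c4=4.
Step 38. [r2c5∈{4}] only 4 remains possible at r2c5. So r2c5=4.
Step 39. [r3c5∈{3}] r3c5 is down to just 3, so r3c5=3.
Step 40. [r2c8∈{5}] nothing but 5 survives at r2c8. So r2c8=5.
Step 41. [r4c6∈{7}] r4c6 is down to just 7. So r4c6=7.
Step 42. [r4c3∈{4}] r4c3's peers cover all but 4. So r4c3=4.
Step 43. [r1c5∈{7}] r1c5 has the single candidate 7, so r1c5=7.
Step 44. [r4c4∈{3}] nothing but 3 survives at r4c4 ⇒ r4c4=3.
Step 45. [r6c7∈{6}] nothing but 6 survives at r6c7, so r6c7=6.
Step 46. [r9c6∈{6}] r9c6 is down to just 6. So r9c6=6.
Step 47. [r5c4∈{2}] r5c4 is down to just 2, so r5c4=2.
Step 48. [r4c1∈{5}] r4c1 is down to just 5, so r4c1=5.
Step 49. [r3c8∈{8}] r3c8 has the single candidate 8, so r3c8=8.
Step 50. [r8c6∈{5}] only 5 remains possible at r8c6, so r8c6=5.
Step 51. [r1c2∈{1}] r1c2 has the single candidate 1 ⇒ r1c2=1.
Step 52. [r5c6∈{1}] r5c6 has the single candidate 1 ⇒ r5c6=1.

Answer: 3 1 8 5 7 2 4 6 9 / 9 6 7 1 4 8 3 5 2 / 4 5 2 6 3 9 7 8 1 / 5 2 4 3 6 7 1 9 8 / 6 9 3 2 8 1 5 7 4 / 7 8 1 9 5 4 6 2 3 / 1 7 6 8 2 3 9 4 5 / 8 4 9 7 1 5 2 3 6 / 2 3 5 4 9 6 8 1 7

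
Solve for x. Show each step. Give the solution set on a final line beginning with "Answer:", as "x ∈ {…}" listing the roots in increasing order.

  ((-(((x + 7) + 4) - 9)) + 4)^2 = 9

Step 1. [((-(((x + 7) + 4) - 9)) + 4)^2 = 9] LHS squared, RHS 9 ≥ 0: apply √ (±). So sqrt: (-(((x + 7) + 4) - 9)) + 4 = 3 or -3.
Step 2. [(-(((x + 7) + 4) - 9)) + 4 = 3 or -3] peel the +4: subtract 4 from each side, so sub: -(((x + 7) + 4) - 9) = -1 or -7.
Step 3. [-(((x + 7) + 4) - 9) = -1 or -7] LHS negated; negate both sides, so neg: ((x + 7) + 4) - 9 = 1 or 7.
Step 4. [((x + 7) + 4) - 9 = 1 or 7] peel the -9: add 9 from each side ⇒ sub: (x + 7) + 4 = 10 or 16.
Step 5. [(x + 7) + 4 = 10 or 16] 4 comes off first (subtract 4), so sub: x + 7 = 6 or 12.
Step 6. [x + 7 = 6 or 12] peel the +7: subtract 7 from each side, so sub: x = -1 or 5.

Answer: x ∈ {-1, 5}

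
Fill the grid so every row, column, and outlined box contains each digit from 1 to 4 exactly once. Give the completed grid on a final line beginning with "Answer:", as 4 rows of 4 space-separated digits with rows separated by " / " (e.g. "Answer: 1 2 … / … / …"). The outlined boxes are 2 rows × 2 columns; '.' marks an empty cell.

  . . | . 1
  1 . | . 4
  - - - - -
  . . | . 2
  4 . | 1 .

Step 1. [r1c1∈{2,3}] r1c1 is the only open cell in col 1 admitting 2 ⇒ r1c1=2.
Step 2. [r2c2∈{3}] r2c2 is down to just 3 ⇒ r2c2=3.
Step 3. [r3c1∈{3}] nothing but 3 survives at r3c1 ⇒ r3c1=3.
Step 4. [r2c3∈{2}] only 2 remains possible at r2c3, so r2c3=2.
Step 5. [r1c3∈{3}] r1c3 has the single candidate 3. So r1c3=3.
Step 6. [r3c3∈{4}] r3c3 is down to just 4. So r3c3=4.
Step 7. [r4c2∈{2}] r4c2 has the single candidate 2 ⇒ r4c2=2.
Step 8. [r1c2∈{4}] only 4 remains possible at r1c2 ⇒ r1c2=4.
Step 9. [r3c2∈{1}] r3c2 is down to just 1 ⇒ r3c2=1.
Step 10. [r4c4∈{3}] nothing but 3 survives at r4c4. So r4c4=3.

Answer: 2 4 3 1 / 1 3 2 4 / 3 1 4 2 / 4 2 1 3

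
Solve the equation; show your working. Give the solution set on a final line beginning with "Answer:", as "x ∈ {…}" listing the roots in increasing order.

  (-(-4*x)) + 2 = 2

Step 1. [(-(-4*x)) + 2 = 2] +2 is outermost — subtract 2 both sides, so sub: -(-4*x) = 0.
Step 2. [-(-4*x) = 0] LHS negated; negate both sides ⇒ neg: -4*x = 0.
Step 3. [-4*x = 0] -4 out front; divide by -4. So div: x = 0.

Answer: x ∈ {0}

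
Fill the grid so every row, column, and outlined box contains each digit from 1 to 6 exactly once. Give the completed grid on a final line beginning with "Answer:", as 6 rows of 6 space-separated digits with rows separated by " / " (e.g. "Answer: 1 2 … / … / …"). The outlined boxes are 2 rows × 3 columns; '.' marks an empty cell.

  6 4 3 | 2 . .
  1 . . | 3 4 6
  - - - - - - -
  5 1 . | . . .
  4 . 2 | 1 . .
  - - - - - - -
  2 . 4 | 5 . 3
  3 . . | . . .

Step 1. [r3c3∈{6}] r3c3 has the single candidate 6, so r3c3=6.
Step 2. [r6c4∈{4,6}] r6c4 is the only open cell in col 4 admitting 6, so r6c4=6.
Step 3. [r5c5∈{1}] r5c5 has the single candidate 1, so r5c5=1.
Step 4. [r1c5∈{5}] only 5 remains possible at r1c5 ⇒ r1c5=5.
Step 5. [r3c5∈{2,3}] in row 3, 3 fits only at r3c5. So r3c5=3.
Step 6. [r3c6∈{2,4}] in row 3, 2 fits only at r3c6 ⇒ r3c6=2.
Step 7. [r6c2∈{5}] r6c2 has the single candidate 5. So r6c2=5.
Step 8. [r1c6∈{1}] r1c6 is down to just 1, so r1c6=1.
Step 9. [r6c6∈{4}] r6c6's peers cover all but 4 ⇒ r6c6=4.
Step 10. [r4c5∈{6}] only 6 remains possible at r4c5 ⇒ r4c5=6.
Step 11. [r3c4∈{4}] r3c4 has the single candidate 4. So r3c4=4.
Step 12. [r4c6∈{5}] r4c6's peers cover all but 5, so r4c6=5.
Step 13. [r4c2∈{3}] only 3 remains possible at r4c2, so r4c2=3.
Step 14. [r6c5∈{2}] r6c5 has the single candidate 2. So r6c5=2.
Step 15. [r5c2∈{6}] r5c2's peers cover all but 6 ⇒ r5c2=6.
Step 16. [r2c2∈{2}] only 2 remains possible at r2c2 ⇒ r2c2=2.
Step 17. [r2c3∈{5}] r2c3's peers cover all but 5 ⇒ r2c3=5.
Step 18. [r6c3∈{1}] r6c3 is down to just 1, so r6c3=1.

Answer: 6 4 3 2 5 1 / 1 2 5 3 4 6 / 5 1 6 4 3 2 / 4 3 2 1 6 5 / 2 6 4 5 1 3 / 3 5 1 6 2 4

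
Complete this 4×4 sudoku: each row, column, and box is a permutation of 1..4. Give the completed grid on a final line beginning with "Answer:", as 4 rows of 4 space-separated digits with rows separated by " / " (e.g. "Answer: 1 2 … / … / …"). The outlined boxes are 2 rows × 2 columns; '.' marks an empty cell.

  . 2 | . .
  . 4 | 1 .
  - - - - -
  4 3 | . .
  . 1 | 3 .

Step 1. [r2c4∈{2,3}] 2 has one home in row 2: r2c4 ⇒ r2c4=2.
Step 2. [r1c4∈{3,4}] across col 4, 3 lands solely at r1c4, so r1c4=3.
Step 3. [r2c1∈{3}] r2c1's peers cover all but 3, so r2c1=3.
Step 4. [r4c4∈{4}] r4c4's peers cover all but 4, so r4c4=4.
Step 5. [r3c3∈{2}] r3c3 has the single candidate 2 ⇒ r3c3=2.
Step 6. [r1c3∈{4}] only 4 remains possible at r1c3. So r1c3=4.
Step 7. [r4c1∈{2}] r4c1 is down to just 2 ⇒ r4c1=2.
Step 8. [r3c4∈{1}] nothing but 1 survives at r3c4, so r3c4=1.
Step 9. [r1c1∈{1}] only 1 remains possible at r1c1, so r1c1=1.

Answer: 1 2 4 3 / 3 4 1 2 / 4 3 2 1 / 2 1 3 4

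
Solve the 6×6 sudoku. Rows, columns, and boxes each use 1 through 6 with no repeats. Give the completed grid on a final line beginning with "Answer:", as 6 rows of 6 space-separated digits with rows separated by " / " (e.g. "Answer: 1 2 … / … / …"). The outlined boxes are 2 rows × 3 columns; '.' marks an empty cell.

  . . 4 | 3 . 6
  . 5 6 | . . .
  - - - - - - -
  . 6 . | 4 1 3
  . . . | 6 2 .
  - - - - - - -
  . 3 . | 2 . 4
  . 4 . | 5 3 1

Step 1. [r4c1∈{1,3,4,5}] 4 has one home in row 4: r4c1, so r4c1=4.
Step 2. [r1c2∈{1,2}] 2 has one home in col 2: r1c2. So r1c2=2.
Step 3. [r6c1∈{2,6}] in row 6, 6 fits only at r6c1. So r6c1=6.
Step 4. [r1c1∈{1}] r1c1 is down to just 1. So r1c1=1.
Step 5. [r5c1∈{5}] r5c1 has the single candidate 5 ⇒ r5c1=5.
Step 6. [r3c3∈{2,5}] r3c3 is the only open cell in row 3 admitting 5, so r3c3=5.
Step 7. [r5c3∈{1}] r5c3 is down to just 1. So r5c3=1.
Step 8. [r2c5∈{4}] nothing but 4 survives at r2c5 ⇒ r2c5=4.
Step 9. [r4c6∈{5}] r4c6 has the single candidate 5. So r4c6=5.
Step 10. [r2c1∈{3}] r2c1's peers cover all but 3. So r2c1=3.
Step 11. [r3c1∈{2}] r3c1 is down to just 2. So r3c1=2.
Step 12. [r2c4∈{1}] only 1 remains possible at r2c4, so r2c4=1.
Step 13. [r2c6∈{2}] r2c6 is down to just 2. So r2c6=2.
Step 14. [r6c3∈{2}] r6c3's peers cover all but 2, so r6c3=2.
Step 15. [r1c5∈{5}] r1c5 is down to just 5, so r1c5=5.
Step 16. [r4c2∈{1}] only 1 remains possible at r4c2 ⇒ r4c2=1.
Step 17. [r5c5∈{6}] only 6 remains possible at r5c5 ⇒ r5c5=6.
Step 18. [r4c3∈{3}] r4c3's peers cover all but 3. So r4c3=3.

Answer: 1 2 4 3 5 6 / 3 5 6 1 4 2 / 2 6 5 4 1 3 / 4 1 3 6 2 5 / 5 3 1 2 6 4 / 6 4 2 5 3 1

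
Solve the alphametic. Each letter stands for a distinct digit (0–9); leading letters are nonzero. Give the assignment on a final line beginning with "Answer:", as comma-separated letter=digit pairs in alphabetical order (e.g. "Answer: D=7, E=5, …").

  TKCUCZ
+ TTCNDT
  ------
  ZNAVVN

Step 1. [col 1: Z + T ≡ N (mod 10)] no forcing yet in column 1 (carry-in 0); N=3 is free and consistent — try it, so N=3.
Step 2. [col 1: Z + T ≡ N (mod 10)] several values work for Z in column 1 (Z + T ≡ N (mod 10), carry-in 0); try Z=9 ⇒ Z=9.
Step 3. [col 1: Z + T ≡ N (mod 10)] from column 1 (Z=9, N=3, carry-in 0, digits 3,9 already taken and all letters distinct): T must equal 4, so T=4.
Step 4. [col 2: C + D ≡ V (mod 10)] several values work for C in column 2 (C + D ≡ V (mod 10), carry-in 1); try C=7. So C=7.
Step 5. [col 2: C + D ≡ V (mod 10)] no forcing yet in column 2 (carry-in 1); V=0 is free and consistent — try it, so V=0.
Step 6. [col 2: C + D ≡ V (mod 10)] in column 2 we have C+D≡V with carry-in 1; given C=7, V=0 and digits 0,3,4,7,9 already taken and all letters distinct, that pins D to 2. So D=2.
Step 7. [col 3: U + N ≡ V (mod 10)] in column 3 we have U+N≡V with carry-in 1; given N=3, V=0 and digits 0,2,3,4,7,9 already taken and all letters distinct, that pins U to 6. So U=6.
Step 8. [col 4: C + C ≡ A (mod 10)] from column 4 (C=7, carry-in 1, digits 0,2,3,4,6,7,9 already taken and all letters distinct): A must equal 5 ⇒ A=5.
Step 9. [col 5: K + T ≡ N (mod 10)] column 5 reads K+T+carry(1)=N with T=4, N=3; with digits 0,2,3,4,5,6,7,9 already taken and all letters distinct, the only value for K is 8 ⇒ K=8.

Answer: A=5, C=7, D=2, K=8, N=3, T=4, U=6, V=0, Z=9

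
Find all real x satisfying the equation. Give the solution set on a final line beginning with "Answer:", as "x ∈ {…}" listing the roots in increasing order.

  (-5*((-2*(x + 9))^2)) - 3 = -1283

Step 1. [(-5*((-2*(x + 9))^2)) - 3 = -1283] -3 is outermost — add 3 both sides, so sub: -5*((-2*(x + 9))^2) = -1280.
Step 2. [-5*((-2*(x + 9))^2) = -1280] divide by the outer -5. So div: (-2*(x + 9))^2 = 256.
Step 3. [(-2*(x + 9))^2 = 256] 256 ≥ 0, LHS is (·)² — take ±√ ⇒ sqrt: -2*(x + 9) = 16 or -16.
Step 4. [-2*(x + 9) = 16 or -16] -2 out front; divide by -2 ⇒ div: x + 9 = -8 or 8.
Step 5. [x + 9 = -8 or 8] peel the +9: subtract 9 from each side. So sub: x = -17 or -1.

Answer: x ∈ {-17, -1}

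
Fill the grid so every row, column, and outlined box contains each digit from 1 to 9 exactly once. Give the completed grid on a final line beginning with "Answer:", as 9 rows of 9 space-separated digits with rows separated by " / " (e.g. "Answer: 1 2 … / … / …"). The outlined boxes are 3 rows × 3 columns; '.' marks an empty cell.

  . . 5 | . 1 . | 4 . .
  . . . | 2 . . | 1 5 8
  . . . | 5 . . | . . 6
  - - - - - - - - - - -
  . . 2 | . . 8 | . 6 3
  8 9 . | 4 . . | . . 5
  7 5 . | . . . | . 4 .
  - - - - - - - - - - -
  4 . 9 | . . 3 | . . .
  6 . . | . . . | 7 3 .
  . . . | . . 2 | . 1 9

Step 1. [r9c5∈{4,5,6,7,8}] 4 has one home in row 9: r9c5, so r9c5=4.
Step 2. [r5c7∈{2}] r5c7's peers cover all but 2. So r5c7=2.
Step 3. [r1c9∈{2,7}] in col 9, 7 fits only at r1c9 ⇒ r1c9=7.
Step 4. [r7c8∈{2,8}] across col 8, 8 lands solely at r7c8. So r7c8=8.
Step 5. [r4c1∈{1}] only 1 remains possible at r4c1, so r4c1=1.
Step 6. [r3c7∈{3,9}] in col 7, 3 fits only at r3c7, so r3c7=3.
Step 7. [r5c6∈{1,6,7}] r5c6 is the only open cell in row 5 admitting 1, so r5c6=1.
Step 8. [r4c5∈{5,7,9}] 5 has one home in row 4: r4c5 ⇒ r4c5=5.
Step 9. [r4c4∈{7,9}] row 4 places 7 nowhere but r4c4. So r4c4=7.
Step 10. [r7c5∈{6,7}] 7 has one home in box 8: r7c5 ⇒ r7c5=7.
Step 11. [r6c5∈{2,3,6,9}] across row 6, 2 lands solely at r6c5, so r6c5=2.
Step 12. [r9c1∈{3,5}] 5 has one home in col 1: r9c1, so r9c1=5.
Step 13. [r9c7∈{6}] r9c7's peers cover all but 6 ⇒ r9c7=6.
Step 14. [r9c4∈{8}] r9c4's peers cover all but 8, so r9c4=8.
Step 15. [r1c2∈{2,3,6,8}] r1c2 is the only open cell in row 1 admitting 8 ⇒ r1c2=8.
Step 16. [r2c2∈{3,4,6,7}] 6 has one home in col 2: r2c2, so r2c2=6.
Step 17. [r8c5∈{9}] only 9 remains possible at r8c5 ⇒ r8c5=9.
Step 18. [r2c5∈{3}] r2c5 has the single candidate 3 ⇒ r2c5=3.
Step 19. [r5c5∈{6}] r5c5's peers cover all but 6 ⇒ r5c5=6.
Step 20. [r6c6∈{9}] only 9 remains possible at r6c6 ⇒ r6c6=9.
Step 21. [r8c4∈{1}] only 1 remains possible at r8c4. So r8c4=1.
Step 22. [r1c4∈{6,9}] col 4 places 9 nowhere but r1c4 ⇒ r1c4=9.
Step 23. [r3c3∈{1,4,7}] 1 has one home in col 3: r3c3 ⇒ r3c3=1.
Step 24. [r2c3∈{4,7}] 4 has one home in col 3: r2c3, so r2c3=4.
Step 25. [r8c2∈{2}] only 2 remains possible at r8c2 ⇒ r8c2=2.
Step 26. [r3c8∈{2,9}] across col 8, 9 lands solely at r3c8. So r3c8=9.
Step 27. [r3c2∈{7}] nothing but 7 survives at r3c2, so r3c2=7.
Step 28. [r5c3∈{3}] r5c3 is down to just 3. So r5c3=3.
Step 29. [r1c1∈{2,3}] r1c1 is the only open cell in row 1 admitting 3 ⇒ r1c1=3.
Step 30. [r6c3∈{6}] r6c3 has the single candidate 6 ⇒ r6c3=6.
Step 31. [r2c1∈{9}] r2c1 has the single candidate 9, so r2c1=9.
Step 32. [r9c2∈{3}] nothing but 3 survives at r9c2, so r9c2=3.
Step 33. [r4c7∈{9}] r4c7's peers cover all but 9 ⇒ r4c7=9.
Step 34. [r7c7∈{5}] r7c7 has the single candidate 5 ⇒ r7c7=5.
Step 35. [r7c9∈{2}] r7c9 has the single candidate 2 ⇒ r7c9=2.
Step 36. [r1c8∈{2}] r1c8's peers cover all but 2. So r1c8=2.
Step 37. [r7c2∈{1}] r7c2 is down to just 1. So r7c2=1.
Step 38. [r9c3∈{7}] nothing but 7 survives at r9c3 ⇒ r9c3=7.
Step 39. [r6c4∈{3}] r6c4 has the single candidate 3, so r6c4=3.
Step 40. [r6c9∈{1}] only 1 remains possible at r6c9 ⇒ r6c9=1.
Step 41. [r7c4∈{6}] r7c4 is down to just 6, so r7c4=6.
Step 42. [r8c6∈{5}] r8c6 is down to just 5, so r8c6=5.
Step 43. [r8c3∈{8}] only 8 remains possible at r8c3 ⇒ r8c3=8.
Step 44. [r2c6∈{7}] r2c6 has the single candidate 7, so r2c6=7.
Step 45. [r3c1∈{2}] r3c1 has the single candidate 2. So r3c1=2.
Step 46. [r4c2∈{4}] nothing but 4 survives at r4c2 ⇒ r4c2=4.
Step 47. [r3c5∈{8}] r3c5 has the single candidate 8, so r3c5=8.
Step 48. [r1c6∈{6}] nothing but 6 survives at r1c6, so r1c6=6.
Step 49. [r8c9∈{4}] r8c9 is down to just 4, so r8c9=4.
Step 50. [r3c6∈{4}] nothing but 4 survives at r3c6 ⇒ r3c6=4.
Step 51. [r6c7∈{8}] nothing but 8 survives at r6c7 ⇒ r6c7=8.
Step 52. [r5c8∈{7}] nothing but 7 survives at r5c8 ⇒ r5c8=7.

Answer: 3 8 5 9 1 6 4 2 7 / 9 6 4 2 3 7 1 5 8 / 2 7 1 5 8 4 3 9 6 / 1 4 2 7 5 8 9 6 3 / 8 9 3 4 6 1 2 7 5 / 7 5 6 3 2 9 8 4 1 / 4 1 9 6 7 3 5 8 2 / 6 2 8 1 9 5 7 3 4 / 5 3 7 8 4 2 6 1 9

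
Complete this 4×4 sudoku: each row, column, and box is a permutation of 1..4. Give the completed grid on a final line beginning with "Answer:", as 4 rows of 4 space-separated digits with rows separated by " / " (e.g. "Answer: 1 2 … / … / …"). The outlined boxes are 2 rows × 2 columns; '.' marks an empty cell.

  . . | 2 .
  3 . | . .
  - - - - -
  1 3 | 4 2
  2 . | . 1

Step 1. [r1c1∈{4}] nothing but 4 survives at r1c1. So r1c1=4.
Step 2. [r2c2∈{1,2}] 2 has one home in row 2: r2c2 ⇒ r2c2=2.
Step 3. [r2c3∈{1}] r2c3's peers cover all but 1 ⇒ r2c3=1.
Step 4. [r2c4∈{4}] r2c4 is down to just 4, so r2c4=4.
Step 5. [r4c3∈{3}] only 3 remains possible at r4c3, so r4c3=3.
Step 6. [r4c2∈{4}] r4c2's peers cover all but 4, so r4c2=4.
Step 7. [r1c4∈{3}] r1c4 is down to just 3, so r1c4=3.
Step 8. [r1c2∈{1}] only 1 remains possible at r1c2, so r1c2=1.

Answer: 4 1 2 3 / 3 2 1 4 / 1 3 4 2 / 2 4 3 1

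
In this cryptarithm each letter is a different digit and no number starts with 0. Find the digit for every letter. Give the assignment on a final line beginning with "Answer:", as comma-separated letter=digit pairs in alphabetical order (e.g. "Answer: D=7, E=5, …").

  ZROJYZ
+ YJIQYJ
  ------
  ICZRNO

Step 1. [col 1: Z + J ≡ O (mod 10)] several values work for Z in column 1 (Z + J ≡ O (mod 10), carry-in 0); try Z=5. So Z=5.
Step 2. [col 1: Z + J ≡ O (mod 10)] several values work for O in column 1 (Z + J ≡ O (mod 10), carry-in 0); try O=8, so O=8.
Step 3. [col 1: Z + J ≡ O (mod 10)] from column 1 (Z=5, O=8, carry-in 0, digits 5,8 already taken and all letters distinct): J must equal 3. So J=3.
Step 4. [col 2: Y + Y ≡ N (mod 10)] column 2 (Y + Y ≡ N (mod 10), carry-in 0) doesn't pin Y yet; pick Y=1 and continue, so Y=1.
Step 5. [col 2: Y + Y ≡ N (mod 10)] column 2 reads Y+Y+carry(0)=N with Y=1; with digits 1,3,5,8 already taken and all letters distinct, the only value for N is 2, so N=2.
Step 6. [col 3: J + Q ≡ R (mod 10)] R=0 is one option consistent with column 3 (J + Q ≡ R (mod 10), carry-in 0) — take it ⇒ R=0.
Step 7. [col 3: J + Q ≡ R (mod 10)] from column 3 (J=3, R=0, carry-in 0, digits 0,1,2,3,5,8 already taken and all letters distinct): Q must equal 7. So Q=7.
Step 8. [col 4: O + I ≡ Z (mod 10)] column 4: given O=8, Z=5, carry-in 1, and digits 0,1,2,3,5,7,8 already taken and all letters distinct, O+I≡Z (mod 10) forces I=6. So I=6.
Step 9. [col 5: R + J ≡ C (mod 10)] column 5: given R=0, J=3, carry-in 1, and digits 0,1,2,3,5,6,7,8 already taken and all letters distinct, R+J≡C (mod 10) forces C=4. So C=4.

Answer: C=4, I=6, J=3, N=2, O=8, Q=7, R=0, Y=1, Z=5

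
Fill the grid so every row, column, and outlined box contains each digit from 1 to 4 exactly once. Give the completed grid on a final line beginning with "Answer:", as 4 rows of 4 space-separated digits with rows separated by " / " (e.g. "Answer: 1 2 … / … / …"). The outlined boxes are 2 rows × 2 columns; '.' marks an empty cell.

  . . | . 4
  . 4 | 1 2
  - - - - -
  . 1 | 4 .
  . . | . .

Step 1. [r2c1∈{3}] only 3 remains possible at r2c1 ⇒ r2c1=3.
Step 2. [r4c2∈{2,3}] in col 2, 3 fits only at r4c2 ⇒ r4c2=3.
Step 3. [r3c1∈{2}] r3c1 is down to just 2, so r3c1=2.
Step 4. [r1c2∈{2}] r1c2 has the single candidate 2. So r1c2=2.
Step 5. [r3c4∈{3}] only 3 remains possible at r3c4, so r3c4=3.
Step 6. [r1c1∈{1}] only 1 remains possible at r1c1, so r1c1=1.
Step 7. [r1c3∈{3}] r1c3's peers cover all but 3, so r1c3=3.
Step 8. [r4c3∈{2}] only 2 remains possible at r4c3 ⇒ r4c3=2.
Step 9. [r4c4∈{1}] r4c4 has the single candidate 1 ⇒ r4c4=1.
Step 10. [r4c1∈{4}] nothing but 4 survives at r4c1, so r4c1=4.

Answer: 1 2 3 4 / 3 4 1 2 / 2 1 4 3 / 4 3 2 1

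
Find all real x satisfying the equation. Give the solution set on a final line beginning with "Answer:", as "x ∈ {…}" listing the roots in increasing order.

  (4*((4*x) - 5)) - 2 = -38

Step 1. [(4*((4*x) - 5)) - 2 = -38] the outer -2 inverts by adding 2 ⇒ sub: 4*((4*x) - 5) = -36.
Step 2. [4*((4*x) - 5) = -36] 4 out front; divide by 4, so div: (4*x) - 5 = -9.
Step 3. [(4*x) - 5 = -9] -5 is outermost — add 5 both sides ⇒ sub: 4*x = -4.
Step 4. [4*x = -4] LHS = 4·(…); ÷4 both sides. So div: x = -1.

Answer: x ∈ {-1}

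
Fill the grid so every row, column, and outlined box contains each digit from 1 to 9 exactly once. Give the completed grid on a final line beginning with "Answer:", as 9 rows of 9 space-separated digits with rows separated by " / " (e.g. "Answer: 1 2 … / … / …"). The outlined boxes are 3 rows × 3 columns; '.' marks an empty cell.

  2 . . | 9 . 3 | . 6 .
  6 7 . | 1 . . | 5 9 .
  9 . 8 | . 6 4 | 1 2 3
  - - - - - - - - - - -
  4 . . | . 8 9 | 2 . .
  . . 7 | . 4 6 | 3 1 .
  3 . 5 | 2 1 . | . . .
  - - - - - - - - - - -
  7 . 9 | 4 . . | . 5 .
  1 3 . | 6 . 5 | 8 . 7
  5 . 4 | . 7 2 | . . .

Step 1. [r7c7∈{6}] r7c7 has the single candidate 6. So r7c7=6.
Step 2. [r6c8∈{4,7,8}] r6c8 is the only open cell in col 8 admitting 8. So r6c8=8.
Step 3. [r1c2∈{1,4,5}] col 2 places 4 nowhere but r1c2, so r1c2=4.
Step 4. [r4c3∈{1,6}] r4c3 is the only open cell in col 3 admitting 6. So r4c3=6.
Step 5. [r6c2∈{9}] r6c2 has the single candidate 9 ⇒ r6c2=9.
Step 6. [r5c4∈{5}] only 5 remains possible at r5c4, so r5c4=5.
Step 7. [r9c4∈{3,8}] r9c4 is the only open cell in col 4 admitting 8, so r9c4=8.
Step 8. [r6c6∈{7}] only 7 remains possible at r6c6 ⇒ r6c6=7.
Step 9. [r5c2∈{2,8}] in row 5, 2 fits only at r5c2. So r5c2=2.
Step 10. [r2c9∈{4,8}] 4 has one home in row 2: r2c9 ⇒ r2c9=4.
Step 11. [r9c9∈{1,9}] in row 9, 1 fits only at r9c9, so r9c9=1.
Step 12. [r7c9∈{2}] r7c9's peers cover all but 2 ⇒ r7c9=2.
Step 13. [r3c4∈{7}] only 7 remains possible at r3c4 ⇒ r3c4=7.
Step 14. [r4c2∈{1}] r4c2 is down to just 1. So r4c2=1.
Step 15. [r1c7∈{7}] only 7 remains possible at r1c7. So r1c7=7.
Step 16. [r9c2∈{6}] r9c2 is down to just 6 ⇒ r9c2=6.
Step 17. [r1c3∈{1}] r1c3 is down to just 1, so r1c3=1.
Step 18. [r7c2∈{8}] r7c2 has the single candidate 8 ⇒ r7c2=8.
Step 19. [r6c7∈{4}] r6c7 is down to just 4. So r6c7=4.
Step 20. [r5c1∈{8}] r5c1 is down to just 8. So r5c1=8.
Step 21. [r4c9∈{5}] nothing but 5 survives at r4c9 ⇒ r4c9=5.
Step 22. [r6c9∈{6}] r6c9's peers cover all but 6 ⇒ r6c9=6.
Step 23. [r9c7∈{9}] r9c7 is down to just 9. So r9c7=9.
Step 24. [r7c6∈{1}] r7c6 is down to just 1 ⇒ r7c6=1.
Step 25. [r7c5∈{3}] r7c5 has the single candidate 3 ⇒ r7c5=3.
Step 26. [r4c8∈{7}] r4c8's peers cover all but 7. So r4c8=7.
Step 27. [r5c9∈{9}] r5c9 is down to just 9 ⇒ r5c9=9.
Step 28. [r2c6∈{8}] nothing but 8 survives at r2c6 ⇒ r2c6=8.
Step 29. [r8c5∈{9}] only 9 remains possible at r8c5, so r8c5=9.
Step 30. [r4c4∈{3}] r4c4 has the single candidate 3, so r4c4=3.
Step 31. [r2c5∈{2}] r2c5 is down to just 2 ⇒ r2c5=2.
Step 32. [r3c2∈{5}] nothing but 5 survives at r3c2 ⇒ r3c2=5.
Step 33. [r8c8∈{4}] r8c8 is down to just 4, so r8c8=4.
Step 34. [r1c9∈{8}] only 8 remains possible at r1c9. So r1c9=8.
Step 35. [r1c5∈{5}] r1c5 has the single candidate 5, so r1c5=5.
Step 36. [r8c3∈{2}] r8c3 is down to just 2, so r8c3=2.
Step 37. [r9c8∈{3}] r9c8 is down to just 3, so r9c8=3.
Step 38. [r2c3∈{3}] r2c3 is down to just 3, so r2c3=3.

Answer: 2 4 1 9 5 3 7 6 8 / 6 7 3 1 2 8 5 9 4 / 9 5 8 7 6 4 1 2 3 / 4 1 6 3 8 9 2 7 5 / 8 2 7 5 4 6 3 1 9 / 3 9 5 2 1 7 4 8 6 / 7 8 9 4 3 1 6 5 2 / 1 3 2 6 9 5 8 4 7 / 5 6 4 8 7 2 9 3 1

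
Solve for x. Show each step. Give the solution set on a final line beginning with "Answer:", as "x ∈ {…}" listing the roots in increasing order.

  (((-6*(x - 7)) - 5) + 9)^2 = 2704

Step 1. [(((-6*(x - 7)) - 5) + 9)^2 = 2704] √ both sides: 2704 ≥ 0 gives two branches. So sqrt: ((-6*(x - 7)) - 5) + 9 = 52 or -52.
Step 2. [((-6*(x - 7)) - 5) + 9 = 52 or -52] +9 is outermost — subtract 9 both sides ⇒ sub: (-6*(x - 7)) - 5 = 43 or -61.
Step 3. [(-6*(x - 7)) - 5 = 43 or -61] 5 comes off first (add 5). So sub: -6*(x - 7) = 48 or -56.
Step 4. [-6*(x - 7) = 48 or -56] divide by the outer -6. So div: x - 7 = -8 or 28/3.
Step 5. [x - 7 = -8 or 28/3] -7 is outermost — add 7 both sides, so sub: x = -1 or 49/3.

Answer: x ∈ {-1, 49/3}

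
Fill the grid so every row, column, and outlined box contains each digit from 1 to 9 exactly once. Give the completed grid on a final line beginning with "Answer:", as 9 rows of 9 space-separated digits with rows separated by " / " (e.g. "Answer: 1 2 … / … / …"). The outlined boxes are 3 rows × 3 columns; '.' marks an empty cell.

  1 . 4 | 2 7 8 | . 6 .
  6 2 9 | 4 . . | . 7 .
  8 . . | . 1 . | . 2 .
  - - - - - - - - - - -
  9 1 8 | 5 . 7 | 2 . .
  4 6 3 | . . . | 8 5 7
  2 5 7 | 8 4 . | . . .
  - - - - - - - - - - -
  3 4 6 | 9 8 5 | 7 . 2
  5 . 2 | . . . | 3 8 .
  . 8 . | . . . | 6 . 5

Step 1. [r2c6∈{3}] nothing but 3 survives at r2c6. So r2c6=3.
Step 2. [r3c6∈{6,9}] across box 2, 9 lands solely at r3c6 ⇒ r3c6=9.
Step 3. [r5c4∈{1}] only 1 remains possible at r5c4. So r5c4=1.
Step 4. [r4c5∈{3,6}] 3 has one home in box 5: r4c5. So r4c5=3.
Step 5. [r9c8∈{1,4,9}] in row 9, 9 fits only at r9c8. So r9c8=9.
Step 6. [r8c9∈{1,4}] across box 9, 4 lands solely at r8c9. So r8c9=4.
Step 7. [r3c9∈{3}] r3c9's peers cover all but 3, so r3c9=3.
Step 8. [r1c7∈{5,9}] 5 has one home in row 1: r1c7, so r1c7=5.
Step 9. [r9c6∈{1,2,4}] row 9 places 4 nowhere but r9c6, so r9c6=4.
Step 10. [r9c1∈{7}] r9c1's peers cover all but 7 ⇒ r9c1=7.
Step 11. [r6c7∈{1,9}] across col 7, 9 lands solely at r6c7, so r6c7=9.
Step 12. [r8c5∈{6}] r8c5 is down to just 6. So r8c5=6.
Step 13. [r9c5∈{2}] nothing but 2 survives at r9c5, so r9c5=2.
Step 14. [r2c9∈{1,8}] across row 2, 8 lands solely at r2c9. So r2c9=8.
Step 15. [r6c9∈{1,6}] r6c9 is the only open cell in col 9 admitting 1. So r6c9=1.
Step 16. [r8c2∈{9}] only 9 remains possible at r8c2 ⇒ r8c2=9.
Step 17. [r4c8∈{4}] r4c8's peers cover all but 4 ⇒ r4c8=4.
Step 18. [r6c6∈{6}] only 6 remains possible at r6c6. So r6c6=6.
Step 19. [r7c8∈{1}] nothing but 1 survives at r7c8. So r7c8=1.
Step 20. [r3c4∈{6}] nothing but 6 survives at r3c4. So r3c4=6.
Step 21. [r2c5∈{5}] r2c5 is down to just 5, so r2c5=5.
Step 22. [r3c3∈{5}] r3c3 is down to just 5. So r3c3=5.
Step 23. [r1c2∈{3}] r1c2 is down to just 3. So r1c2=3.
Step 24. [r5c5∈{9}] only 9 remains possible at r5c5, so r5c5=9.
Step 25. [r8c4∈{7}] r8c4's peers cover all but 7 ⇒ r8c4=7.
Step 26. [r3c7∈{4}] nothing but 4 survives at r3c7 ⇒ r3c7=4.
Step 27. [r4c9∈{6}] r4c9's peers cover all but 6 ⇒ r4c9=6.
Step 28. [r5c6∈{2}] r5c6's peers cover all but 2 ⇒ r5c6=2.
Step 29. [r3c2∈{7}] r3c2 has the single candidate 7, so r3c2=7.
Step 30. [r8c6∈{1}] only 1 remains possible at r8c6. So r8c6=1.
Step 31. [r9c3∈{1}] nothing but 1 survives at r9c3, so r9c3=1.
Step 32. [r2c7∈{1}] r2c7's peers cover all but 1, so r2c7=1.
Step 33. [r1c9∈{9}] nothing but 9 survives at r1c9 ⇒ r1c9=9.
Step 34. [r6c8∈{3}] only 3 remains possible at r6c8. So r6c8=3.
Step 35. [r9c4∈{3}] nothing but 3 survives at r9c4 ⇒ r9c4=3.

Answer: 1 3 4 2 7 8 5 6 9 / 6 2 9 4 5 3 1 7 8 / 8 7 5 6 1 9 4 2 3 / 9 1 8 5 3 7 2 4 6 / 4 6 3 1 9 2 8 5 7 / 2 5 7 8 4 6 9 3 1 / 3 4 6 9 8 5 7 1 2 / 5 9 2 7 6 1 3 8 4 / 7 8 1 3 2 4 6 9 5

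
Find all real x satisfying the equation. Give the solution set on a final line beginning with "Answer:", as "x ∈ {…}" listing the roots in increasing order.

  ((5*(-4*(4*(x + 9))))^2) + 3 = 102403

Step 1. [((5*(-4*(4*(x + 9))))^2) + 3 = 102403] subtract 3: x sits inside (… + 3) ⇒ sub: (5*(-4*(4*(x + 9))))^2 = 102400.
Step 2. [(5*(-4*(4*(x + 9))))^2 = 102400] √ both sides: 102400 ≥ 0 gives two branches ⇒ sqrt: 5*(-4*(4*(x + 9))) = 320 or -320.
Step 3. [5*(-4*(4*(x + 9))) = 320 or -320] LHS = 5·(…); ÷5 both sides ⇒ div: -4*(4*(x + 9)) = 64 or -64.
Step 4. [-4*(4*(x + 9)) = 64 or -64] LHS = -4·(…); ÷-4 both sides. So div: 4*(x + 9) = -16 or 16.
Step 5. [4*(x + 9) = -16 or 16] LHS = 4·(…); ÷4 both sides, so div: x + 9 = -4 or 4.
Step 6. [x + 9 = -4 or 4] the outer +9 inverts by subtracting 9, so sub: x = -13 or -5.

Answer: x ∈ {-13, -5}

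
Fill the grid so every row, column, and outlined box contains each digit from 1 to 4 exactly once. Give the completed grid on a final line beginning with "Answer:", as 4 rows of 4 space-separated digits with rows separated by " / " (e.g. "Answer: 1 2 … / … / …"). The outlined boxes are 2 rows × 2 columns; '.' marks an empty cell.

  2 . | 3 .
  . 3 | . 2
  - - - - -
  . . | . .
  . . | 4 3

Step 1. [r4c1∈{1}] r4c1 is down to just 1. So r4c1=1.
Step 2. [r3c4∈{1}] r3c4 has the single candidate 1, so r3c4=1.
Step 3. [r2c1∈{4}] nothing but 4 survives at r2c1, so r2c1=4.
Step 4. [r3c2∈{2,4}] across row 3, 4 lands solely at r3c2. So r3c2=4.
Step 5. [r1c4∈{4}] r1c4 has the single candidate 4. So r1c4=4.
Step 6. [r4c2∈{2}] only 2 remains possible at r4c2, so r4c2=2.
Step 7. [r2c3∈{1}] nothing but 1 survives at r2c3, so r2c3=1.
Step 8. [r3c1∈{3}] r3c1 is down to just 3 ⇒ r3c1=3.
Step 9. [r1c2∈{1}] only 1 remains possible at r1c2, so r1c2=1.
Step 10. [r3c3∈{2}] nothing but 2 survives at r3c3 ⇒ r3c3=2.

Answer: 2 1 3 4 / 4 3 1 2 / 3 4 2 1 / 1 2 4 3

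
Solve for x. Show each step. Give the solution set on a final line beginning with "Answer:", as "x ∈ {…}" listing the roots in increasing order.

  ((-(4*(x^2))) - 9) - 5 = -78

Step 1. [((-(4*(x^2))) - 9) - 5 = -78] -5 is outermost — add 5 both sides, so sub: (-(4*(x^2))) - 9 = -73.
Step 2. [(-(4*(x^2))) - 9 = -73] add 9: x sits inside (… - 9) ⇒ sub: -(4*(x^2)) = -64.
Step 3. [-(4*(x^2)) = -64] flip signs both sides ⇒ neg: 4*(x^2) = 64.
Step 4. [4*(x^2) = 64] LHS = 4·(…); ÷4 both sides. So div: x^2 = 16.
Step 5. [x^2 = 16] √ both sides: 16 ≥ 0 gives two branches. So sqrt: x = 4 or -4.

Answer: x ∈ {-4, 4}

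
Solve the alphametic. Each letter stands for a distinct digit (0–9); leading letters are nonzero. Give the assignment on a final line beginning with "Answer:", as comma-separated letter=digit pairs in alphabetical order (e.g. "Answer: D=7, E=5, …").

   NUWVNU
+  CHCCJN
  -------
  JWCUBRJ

Step 1. [col 1: U + N ≡ J (mod 10)] column 1 (U + N ≡ J (mod 10), carry-in 0) doesn't pin J yet; pick J=1 and continue. So J=1.
Step 2. [col 1: U + N ≡ J (mod 10)] U=4 is one option consistent with column 1 (U + N ≡ J (mod 10), carry-in 0) — take it, so U=4.
Step 3. [col 1: U + N ≡ J (mod 10)] column 1: given U=4, J=1, carry-in 0, and digits 1,4 already taken and all letters distinct, U+N≡J (mod 10) forces N=7. So N=7.
Step 4. [col 2: N + J ≡ R (mod 10)] column 2: given N=7, J=1, carry-in 1, and digits 1,4,7 already taken and all letters distinct, N+J≡R (mod 10) forces R=9. So R=9.
Step 5. [col 3: V + C ≡ B (mod 10)] several values work for B in column 3 (V + C ≡ B (mod 10), carry-in 0); try B=0. So B=0.
Step 6. [col 3: V + C ≡ B (mod 10)] V=2 is one option consistent with column 3 (V + C ≡ B (mod 10), carry-in 0) — take it, so V=2.
Step 7. [col 3: V + C ≡ B (mod 10)] column 3 reads V+C+carry(0)=B with V=2, B=0; with digits 0,1,2,4,7,9 already taken and all letters distinct, the only value for C is 8. So C=8.
Step 8. [col 4: W + C ≡ U (mod 10)] column 4: given C=8, U=4, carry-in 1, and digits 0,1,2,4,7,8,9 already taken and all letters distinct, W+C≡U (mod 10) forces W=5 ⇒ W=5.
Step 9. [col 5: U + H ≡ C (mod 10)] column 5 reads U+H+carry(1)=C with U=4, C=8; with digits 0,1,2,4,5,7,8,9 already taken and all letters distinct, the only value for H is 3, so H=3.

Answer: B=0, C=8, H=3, J=1, N=7, R=9, U=4, V=2, W=5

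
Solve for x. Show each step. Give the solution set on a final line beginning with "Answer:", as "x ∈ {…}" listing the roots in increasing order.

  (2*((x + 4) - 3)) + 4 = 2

Step 1. [(2*((x + 4) - 3)) + 4 = 2] 2 | LHS and 2 | 2: pull 2 out. So factor: ((x + 4) - 3) + 2 = 1.
Step 2. [((x + 4) - 3) + 2 = 1] peel the +2: subtract 2 from each side. So sub: (x + 4) - 3 = -1.
Step 3. [(x + 4) - 3 = -1] 3 comes off first (add 3) ⇒ sub: x + 4 = 2.
Step 4. [x + 4 = 2] 4 comes off first (subtract 4), so sub: x = -2.

Answer: x ∈ {-2}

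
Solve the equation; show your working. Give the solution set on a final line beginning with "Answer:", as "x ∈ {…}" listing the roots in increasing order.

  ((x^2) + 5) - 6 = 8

Step 1. [((x^2) + 5) - 6 = 8] 6 comes off first (add 6). So sub: (x^2) + 5 = 14.
Step 2. [(x^2) + 5 = 14] 5 comes off first (subtract 5). So sub: x^2 = 9.
Step 3. [x^2 = 9] LHS squared, RHS 9 ≥ 0: apply √ (±) ⇒ sqrt: x = 3 or -3.

Answer: x ∈ {-3, 3}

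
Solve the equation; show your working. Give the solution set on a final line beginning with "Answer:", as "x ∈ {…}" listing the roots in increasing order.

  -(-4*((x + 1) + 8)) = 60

Step 1. [-(-4*((x + 1) + 8)) = 60] flip signs both sides ⇒ neg: -4*((x + 1) + 8) = -60.
Step 2. [-4*((x + 1) + 8) = -60] LHS = -4·(…); ÷-4 both sides. So div: (x + 1) + 8 = 15.
Step 3. [(x + 1) + 8 = 15] subtract 8: x sits inside (… + 8) ⇒ sub: x + 1 = 7.
Step 4. [x + 1 = 7] +1 is outermost — subtract 1 both sides ⇒ sub: x = 6.

Answer: x ∈ {6}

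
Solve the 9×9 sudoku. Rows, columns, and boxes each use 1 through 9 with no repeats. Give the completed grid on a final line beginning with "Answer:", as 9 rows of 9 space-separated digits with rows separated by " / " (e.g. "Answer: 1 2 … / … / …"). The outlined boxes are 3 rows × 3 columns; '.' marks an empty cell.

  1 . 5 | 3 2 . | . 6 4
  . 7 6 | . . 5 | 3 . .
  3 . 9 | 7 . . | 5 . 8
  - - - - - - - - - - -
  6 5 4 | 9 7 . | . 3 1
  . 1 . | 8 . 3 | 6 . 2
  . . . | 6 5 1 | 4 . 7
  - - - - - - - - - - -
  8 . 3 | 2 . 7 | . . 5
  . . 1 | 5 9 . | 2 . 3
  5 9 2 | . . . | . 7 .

Step 1. [r9c5∈{1,3,4,6,8}] across row 9, 3 lands solely at r9c5, so r9c5=3.
Step 2. [r5c5∈{4}] nothing but 4 survives at r5c5. So r5c5=4.
Step 3. [r2c5∈{1,8}] 8 has one home in row 2: r2c5. So r2c5=8.
Step 4. [r6c2∈{2,3,8}] across row 6, 3 lands solely at r6c2. So r6c2=3.
Step 5. [r3c2∈{2,4}] in col 2, 2 fits only at r3c2 ⇒ r3c2=2.
Step 6. [r3c6∈{4,6}] 4 has one home in row 3: r3c6 ⇒ r3c6=4.
Step 7. [r3c8∈{1}] only 1 remains possible at r3c8 ⇒ r3c8=1.
Step 8. [r7c5∈{1,6}] in col 5, 1 fits only at r7c5 ⇒ r7c5=1.
Step 9. [r2c9∈{9}] only 9 remains possible at r2c9 ⇒ r2c9=9.
Step 10. [r7c2∈{4,6}] in row 7, 6 fits only at r7c2, so r7c2=6.
Step 11. [r8c6∈{6,8}] 6 has one home in row 8: r8c6 ⇒ r8c6=6.
Step 12. [r8c8∈{4,8}] in row 8, 8 fits only at r8c8, so r8c8=8.
Step 13. [r6c8∈{9}] r6c8's peers cover all but 9. So r6c8=9.
Step 14. [r8c1∈{4,7}] 7 has one home in row 8: r8c1 ⇒ r8c1=7.
Step 15. [r4c7∈{8}] r4c7 has the single candidate 8. So r4c7=8.
Step 16. [r3c5∈{6}] nothing but 6 survives at r3c5. So r3c5=6.
Step 17. [r1c7∈{7}] only 7 remains possible at r1c7. So r1c7=7.
Step 18. [r9c9∈{6}] r9c9's peers cover all but 6. So r9c9=6.
Step 19. [r9c7∈{1}] r9c7 is down to just 1, so r9c7=1.
Step 20. [r4c6∈{2}] nothing but 2 survives at r4c6. So r4c6=2.
Step 21. [r2c4∈{1}] r2c4 is down to just 1 ⇒ r2c4=1.
Step 22. [r9c6∈{8}] nothing but 8 survives at r9c6, so r9c6=8.
Step 23. [r1c2∈{8}] only 8 remains possible at r1c2, so r1c2=8.
Step 24. [r6c3∈{8}] only 8 remains possible at r6c3, so r6c3=8.
Step 25. [r1c6∈{9}] r1c6's peers cover all but 9, so r1c6=9.
Step 26. [r8c2∈{4}] r8c2's peers cover all but 4, so r8c2=4.
Step 27. [r9c4∈{4}] nothing but 4 survives at r9c4 ⇒ r9c4=4.
Step 28. [r7c8∈{4}] only 4 remains possible at r7c8 ⇒ r7c8=4.
Step 29. [r5c8∈{5}] r5c8 has the single candidate 5. So r5c8=5.
Step 30. [r2c8∈{2}] r2c8's peers cover all but 2, so r2c8=2.
Step 31. [r2c1∈{4}] r2c1 has the single candidate 4, so r2c1=4.
Step 32. [r6c1∈{2}] only 2 remains possible at r6c1, so r6c1=2.
Step 33. [r7c7∈{9}] nothing but 9 survives at r7c7, so r7c7=9.
Step 34. [r5c1∈{9}] only 9 remains possible at r5c1. So r5c1=9.
Step 35. [r5c3∈{7}] only 7 remains possible at r5c3. So r5c3=7.

Answer: 1 8 5 3 2 9 7 6 4 / 4 7 6 1 8 5 3 2 9 / 3 2 9 7 6 4 5 1 8 / 6 5 4 9 7 2 8 3 1 / 9 1 7 8 4 3 6 5 2 / 2 3 8 6 5 1 4 9 7 / 8 6 3 2 1 7 9 4 5 / 7 4 1 5 9 6 2 8 3 / 5 9 2 4 3 8 1 7 6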